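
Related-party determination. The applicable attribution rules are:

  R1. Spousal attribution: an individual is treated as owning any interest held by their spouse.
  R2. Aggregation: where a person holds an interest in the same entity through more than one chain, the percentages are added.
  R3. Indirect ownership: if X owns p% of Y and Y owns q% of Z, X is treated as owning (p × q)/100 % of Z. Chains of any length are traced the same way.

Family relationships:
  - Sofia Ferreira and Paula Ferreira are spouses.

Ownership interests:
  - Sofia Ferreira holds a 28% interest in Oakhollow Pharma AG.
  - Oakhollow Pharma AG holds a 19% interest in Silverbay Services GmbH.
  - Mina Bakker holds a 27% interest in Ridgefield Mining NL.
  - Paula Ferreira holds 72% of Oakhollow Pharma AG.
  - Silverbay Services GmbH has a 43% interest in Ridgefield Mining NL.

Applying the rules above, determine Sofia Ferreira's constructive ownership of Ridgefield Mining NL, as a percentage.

By spousal attribution (R1), Sofia Ferreira is treated as also owning Paula Ferreira's interest in Oakhollow Pharma AG, giving 28% + 72% = 100%.
Chain via Oakhollow Pharma AG → Silverbay Services GmbH (R3): 100% × 19% × 43% = 8.17% of Ridgefield Mining NL.

8.17%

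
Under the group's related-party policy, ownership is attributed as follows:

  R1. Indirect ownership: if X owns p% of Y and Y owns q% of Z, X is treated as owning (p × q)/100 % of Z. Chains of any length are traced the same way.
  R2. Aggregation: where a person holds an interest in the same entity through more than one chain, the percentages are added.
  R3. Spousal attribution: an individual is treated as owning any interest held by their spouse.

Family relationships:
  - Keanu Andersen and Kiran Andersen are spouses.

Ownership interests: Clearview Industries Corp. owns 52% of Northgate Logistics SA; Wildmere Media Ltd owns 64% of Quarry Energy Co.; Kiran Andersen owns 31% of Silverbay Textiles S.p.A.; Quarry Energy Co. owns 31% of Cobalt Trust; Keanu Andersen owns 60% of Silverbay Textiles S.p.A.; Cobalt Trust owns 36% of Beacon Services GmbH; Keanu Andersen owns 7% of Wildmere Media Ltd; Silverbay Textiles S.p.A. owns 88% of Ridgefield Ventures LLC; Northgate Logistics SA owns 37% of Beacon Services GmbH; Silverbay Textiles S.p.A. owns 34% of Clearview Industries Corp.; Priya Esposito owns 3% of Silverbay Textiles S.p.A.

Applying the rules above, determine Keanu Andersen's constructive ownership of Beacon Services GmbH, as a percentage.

By spousal attribution (R3), Keanu Andersen is treated as also owning Kiran Andersen's interest in Silverbay Textiles S.p.A, giving 60% + 31% = 91%.
Chain via Silverbay Textiles S.p.A. → Clearview Industries Corp. → Northgate Logistics SA (R1): 91% × 34% × 52% × 37% = 5.952856% of Beacon Services GmbH.
Chain via Wildmere Media Ltd → Quarry Energy Co. → Cobalt Trust (R1): 7% × 64% × 31% × 36% = 0.499968% of Beacon Services GmbH.
Aggregating (R2): 5.952856% + 0.499968% = 6.452824%.

6.452824%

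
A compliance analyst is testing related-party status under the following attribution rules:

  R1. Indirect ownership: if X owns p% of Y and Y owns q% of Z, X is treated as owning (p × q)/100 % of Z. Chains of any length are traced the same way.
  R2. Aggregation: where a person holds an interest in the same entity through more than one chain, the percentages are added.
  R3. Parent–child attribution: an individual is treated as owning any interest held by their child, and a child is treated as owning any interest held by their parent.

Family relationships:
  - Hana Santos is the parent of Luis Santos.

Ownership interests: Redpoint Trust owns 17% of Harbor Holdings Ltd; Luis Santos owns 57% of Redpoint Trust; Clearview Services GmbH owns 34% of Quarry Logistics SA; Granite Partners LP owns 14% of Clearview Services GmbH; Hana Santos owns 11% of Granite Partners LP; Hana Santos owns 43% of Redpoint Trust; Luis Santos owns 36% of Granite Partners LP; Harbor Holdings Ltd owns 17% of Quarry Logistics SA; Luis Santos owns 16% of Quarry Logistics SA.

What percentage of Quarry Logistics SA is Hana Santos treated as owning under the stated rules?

By parent–child attribution (R3), Hana Santos is treated as also owning Luis Santos's interest in Redpoint Trust, giving 43% + 57% = 100%.
By parent–child attribution (R3), Hana Santos is treated as also owning Luis Santos's interest in Granite Partners LP, giving 11% + 36% = 47%.
By parent–child attribution (R3), Hana Santos is treated as owning Luis Santos's 16% interest in Quarry Logistics SA.
Chain via Redpoint Trust → Harbor Holdings Ltd (R1): 100% × 17% × 17% = 2.89% of Quarry Logistics SA.
Chain via Granite Partners LP → Clearview Services GmbH (R1): 47% × 14% × 34% = 2.2372% of Quarry Logistics SA.
Direct interest in Quarry Logistics SA: 16%.
Aggregating (R2): 2.89% + 2.2372% + 16% = 21.1272%.

21.1272%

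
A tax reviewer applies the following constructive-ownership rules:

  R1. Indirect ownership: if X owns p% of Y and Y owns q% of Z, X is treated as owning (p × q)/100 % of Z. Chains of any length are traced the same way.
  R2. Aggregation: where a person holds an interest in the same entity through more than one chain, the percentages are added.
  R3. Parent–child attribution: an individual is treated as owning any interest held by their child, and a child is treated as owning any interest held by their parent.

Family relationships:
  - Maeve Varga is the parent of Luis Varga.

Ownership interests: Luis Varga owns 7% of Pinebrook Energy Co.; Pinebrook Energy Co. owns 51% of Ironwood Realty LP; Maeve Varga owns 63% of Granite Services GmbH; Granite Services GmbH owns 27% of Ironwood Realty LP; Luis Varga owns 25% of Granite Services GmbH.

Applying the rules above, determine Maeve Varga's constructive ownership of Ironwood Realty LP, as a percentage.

By parent–child attribution (R3), Maeve Varga is treated as also owning Luis Varga's interest in Granite Services GmbH, giving 63% + 25% = 88%.
By parent–child attribution (R3), Maeve Varga is treated as owning Luis Varga's 7% interest in Pinebrook Energy Co.
Chain via Granite Services GmbH (R1): 88% × 27% = 23.76% of Ironwood Realty LP.
Chain via Pinebrook Energy Co. (R1): 7% × 51% = 3.57% of Ironwood Realty LP.
Aggregating (R2): 23.76% + 3.57% = 27.33%.

27.33%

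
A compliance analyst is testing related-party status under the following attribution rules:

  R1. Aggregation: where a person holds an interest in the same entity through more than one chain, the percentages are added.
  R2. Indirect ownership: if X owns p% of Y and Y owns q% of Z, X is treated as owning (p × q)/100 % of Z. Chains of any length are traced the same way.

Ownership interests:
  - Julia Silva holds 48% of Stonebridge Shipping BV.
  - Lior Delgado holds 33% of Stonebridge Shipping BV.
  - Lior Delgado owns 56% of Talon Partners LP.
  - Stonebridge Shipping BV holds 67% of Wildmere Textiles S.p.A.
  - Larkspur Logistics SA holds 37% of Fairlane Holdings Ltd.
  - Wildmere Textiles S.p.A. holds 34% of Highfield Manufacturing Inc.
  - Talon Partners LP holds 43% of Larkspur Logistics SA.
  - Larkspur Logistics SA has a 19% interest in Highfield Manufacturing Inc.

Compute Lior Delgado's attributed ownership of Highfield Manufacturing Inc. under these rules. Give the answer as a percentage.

12.0926%

Chain via Stonebridge Shipping BV → Wildmere Textiles S.p.A. (R2): 33% × 67% × 34% = 7.5174% of Highfield Manufacturing Inc.
Chain via Talon Partners LP → Larkspur Logistics SA (R2): 56% × 43% × 19% = 4.5752% of Highfield Manufacturing Inc.
Aggregating (R1): 7.5174% + 4.5752% = 12.0926%.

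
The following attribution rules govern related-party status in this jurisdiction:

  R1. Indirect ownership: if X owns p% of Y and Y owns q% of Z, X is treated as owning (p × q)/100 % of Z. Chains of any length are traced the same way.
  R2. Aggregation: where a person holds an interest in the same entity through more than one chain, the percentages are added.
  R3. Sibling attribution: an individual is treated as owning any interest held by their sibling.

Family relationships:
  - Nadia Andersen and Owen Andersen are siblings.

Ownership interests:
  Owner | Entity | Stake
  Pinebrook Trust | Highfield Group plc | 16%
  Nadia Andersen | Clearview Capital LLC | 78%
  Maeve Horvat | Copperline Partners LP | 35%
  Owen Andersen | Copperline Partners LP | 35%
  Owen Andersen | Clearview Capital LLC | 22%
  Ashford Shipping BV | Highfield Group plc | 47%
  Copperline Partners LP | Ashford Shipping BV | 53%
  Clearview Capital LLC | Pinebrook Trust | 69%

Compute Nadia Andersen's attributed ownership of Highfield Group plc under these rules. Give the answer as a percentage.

19.7585%

By sibling attribution (R3), Nadia Andersen is treated as also owning Owen Andersen's interest in Clearview Capital LLC, giving 78% + 22% = 100%.
By sibling attribution (R3), Nadia Andersen is treated as owning Owen Andersen's 35% interest in Copperline Partners LP.
Chain via Clearview Capital LLC → Pinebrook Trust (R1): 100% × 69% × 16% = 11.04% of Highfield Group plc.
Chain via Copperline Partners LP → Ashford Shipping BV (R1): 35% × 53% × 47% = 8.7185% of Highfield Group plc.
Aggregating (R2): 11.04% + 8.7185% = 19.7585%.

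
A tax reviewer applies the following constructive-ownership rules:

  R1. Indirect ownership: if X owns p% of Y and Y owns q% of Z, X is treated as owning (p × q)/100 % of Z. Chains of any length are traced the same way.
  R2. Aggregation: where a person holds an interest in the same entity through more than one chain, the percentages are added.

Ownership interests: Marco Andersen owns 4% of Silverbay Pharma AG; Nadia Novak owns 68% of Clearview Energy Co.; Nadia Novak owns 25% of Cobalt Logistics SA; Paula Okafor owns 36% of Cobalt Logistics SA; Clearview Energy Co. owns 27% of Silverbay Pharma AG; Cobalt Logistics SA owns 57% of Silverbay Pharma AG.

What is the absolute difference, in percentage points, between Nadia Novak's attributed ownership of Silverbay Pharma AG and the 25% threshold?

7.61

Chain via Cobalt Logistics SA (R1): 25% × 57% = 14.25% of Silverbay Pharma AG.
Chain via Clearview Energy Co. (R1): 68% × 27% = 18.36% of Silverbay Pharma AG.
Aggregating (R2): 14.25% + 18.36% = 32.61%.
32.61% exceeds the 25% threshold by 7.61 percentage points.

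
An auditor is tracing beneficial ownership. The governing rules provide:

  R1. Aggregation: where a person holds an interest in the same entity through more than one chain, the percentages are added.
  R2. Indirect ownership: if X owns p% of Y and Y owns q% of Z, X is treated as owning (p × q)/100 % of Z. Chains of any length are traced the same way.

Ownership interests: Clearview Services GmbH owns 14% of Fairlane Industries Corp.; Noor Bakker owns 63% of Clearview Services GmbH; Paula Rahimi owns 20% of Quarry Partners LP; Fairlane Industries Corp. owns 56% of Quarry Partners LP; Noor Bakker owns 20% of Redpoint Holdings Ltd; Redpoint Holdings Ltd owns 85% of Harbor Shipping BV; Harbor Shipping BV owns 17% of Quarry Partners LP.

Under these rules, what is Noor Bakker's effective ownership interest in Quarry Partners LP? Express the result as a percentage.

Chain via Redpoint Holdings Ltd → Harbor Shipping BV (R2): 20% × 85% × 17% = 2.89% of Quarry Partners LP.
Chain via Clearview Services GmbH → Fairlane Industries Corp. (R2): 63% × 14% × 56% = 4.9392% of Quarry Partners LP.
Aggregating (R1): 2.89% + 4.9392% = 7.8292%.

7.8292%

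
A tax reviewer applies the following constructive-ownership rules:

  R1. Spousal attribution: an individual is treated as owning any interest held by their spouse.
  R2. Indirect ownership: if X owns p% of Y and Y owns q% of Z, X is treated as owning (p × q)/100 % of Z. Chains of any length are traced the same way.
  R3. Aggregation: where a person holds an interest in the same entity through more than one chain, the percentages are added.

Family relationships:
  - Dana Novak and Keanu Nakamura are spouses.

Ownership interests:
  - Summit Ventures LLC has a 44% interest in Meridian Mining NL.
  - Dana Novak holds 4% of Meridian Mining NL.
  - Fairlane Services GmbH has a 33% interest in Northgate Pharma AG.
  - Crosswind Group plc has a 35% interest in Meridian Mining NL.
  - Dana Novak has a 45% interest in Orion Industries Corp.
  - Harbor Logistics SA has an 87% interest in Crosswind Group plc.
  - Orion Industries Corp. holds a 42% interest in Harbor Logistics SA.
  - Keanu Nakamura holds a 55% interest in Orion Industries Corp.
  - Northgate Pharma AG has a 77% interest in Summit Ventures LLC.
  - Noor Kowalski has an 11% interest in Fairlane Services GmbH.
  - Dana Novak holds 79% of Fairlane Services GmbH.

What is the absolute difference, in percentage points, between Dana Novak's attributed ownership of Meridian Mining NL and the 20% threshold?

5.621516

By spousal attribution (R1), Dana Novak is treated as also owning Keanu Nakamura's interest in Orion Industries Corp, giving 45% + 55% = 100%.
Chain via Orion Industries Corp. → Harbor Logistics SA → Crosswind Group plc (R2): 100% × 42% × 87% × 35% = 12.789% of Meridian Mining NL.
Chain via Fairlane Services GmbH → Northgate Pharma AG → Summit Ventures LLC (R2): 79% × 33% × 77% × 44% = 8.832516% of Meridian Mining NL.
Direct interest in Meridian Mining NL: 4%.
Aggregating (R3): 12.789% + 8.832516% + 4% = 25.621516%.
25.621516% exceeds the 20% threshold by 5.621516 percentage points.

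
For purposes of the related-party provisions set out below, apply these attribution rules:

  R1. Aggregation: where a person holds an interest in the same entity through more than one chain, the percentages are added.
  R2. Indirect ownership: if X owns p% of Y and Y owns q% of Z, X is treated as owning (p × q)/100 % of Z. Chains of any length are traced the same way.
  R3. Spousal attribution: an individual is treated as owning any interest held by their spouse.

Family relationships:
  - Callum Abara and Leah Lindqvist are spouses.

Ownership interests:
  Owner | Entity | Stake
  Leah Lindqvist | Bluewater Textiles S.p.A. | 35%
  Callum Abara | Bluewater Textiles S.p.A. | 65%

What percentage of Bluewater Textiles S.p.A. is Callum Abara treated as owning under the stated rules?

By spousal attribution (R3), Callum Abara is treated as also owning Leah Lindqvist's interest in Bluewater Textiles S.p.A, giving 65% + 35% = 100%.
Direct interest in Bluewater Textiles S.p.A: 100%.

100%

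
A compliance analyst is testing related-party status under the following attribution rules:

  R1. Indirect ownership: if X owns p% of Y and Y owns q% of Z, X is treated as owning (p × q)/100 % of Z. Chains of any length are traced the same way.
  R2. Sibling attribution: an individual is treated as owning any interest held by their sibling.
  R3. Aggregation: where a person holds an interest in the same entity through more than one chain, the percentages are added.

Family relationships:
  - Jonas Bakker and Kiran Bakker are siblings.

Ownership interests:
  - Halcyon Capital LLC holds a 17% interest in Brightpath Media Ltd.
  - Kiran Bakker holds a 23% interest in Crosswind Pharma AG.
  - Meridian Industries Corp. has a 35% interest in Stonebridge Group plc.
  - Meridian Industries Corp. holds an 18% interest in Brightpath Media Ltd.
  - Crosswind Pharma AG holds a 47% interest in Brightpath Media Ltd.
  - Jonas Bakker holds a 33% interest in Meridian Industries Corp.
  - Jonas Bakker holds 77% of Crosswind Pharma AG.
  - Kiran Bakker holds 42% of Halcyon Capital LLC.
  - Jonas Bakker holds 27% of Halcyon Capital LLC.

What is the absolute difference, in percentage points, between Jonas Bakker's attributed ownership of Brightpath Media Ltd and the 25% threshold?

By sibling attribution (R2), Jonas Bakker is treated as also owning Kiran Bakker's interest in Halcyon Capital LLC, giving 27% + 42% = 69%.
By sibling attribution (R2), Jonas Bakker is treated as also owning Kiran Bakker's interest in Crosswind Pharma AG, giving 77% + 23% = 100%.
Chain via Halcyon Capital LLC (R1): 69% × 17% = 11.73% of Brightpath Media Ltd.
Chain via Meridian Industries Corp. (R1): 33% × 18% = 5.94% of Brightpath Media Ltd.
Chain via Crosswind Pharma AG (R1): 100% × 47% = 47% of Brightpath Media Ltd.
Aggregating (R3): 11.73% + 5.94% + 47% = 64.67%.
64.67% exceeds the 25% threshold by 39.67 percentage points.

39.67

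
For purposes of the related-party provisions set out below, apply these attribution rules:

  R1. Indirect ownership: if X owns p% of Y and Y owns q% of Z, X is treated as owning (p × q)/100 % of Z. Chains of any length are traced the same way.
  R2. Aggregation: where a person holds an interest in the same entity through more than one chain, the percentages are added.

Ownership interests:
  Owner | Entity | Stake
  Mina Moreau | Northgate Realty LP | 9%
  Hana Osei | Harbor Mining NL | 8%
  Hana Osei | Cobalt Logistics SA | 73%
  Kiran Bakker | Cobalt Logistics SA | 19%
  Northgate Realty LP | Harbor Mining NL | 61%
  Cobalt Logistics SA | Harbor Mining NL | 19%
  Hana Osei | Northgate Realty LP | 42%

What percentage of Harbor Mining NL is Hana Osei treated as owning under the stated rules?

47.49%

Chain via Northgate Realty LP (R1): 42% × 61% = 25.62% of Harbor Mining NL.
Chain via Cobalt Logistics SA (R1): 73% × 19% = 13.87% of Harbor Mining NL.
Direct interest in Harbor Mining NL: 8%.
Aggregating (R2): 25.62% + 13.87% + 8% = 47.49%.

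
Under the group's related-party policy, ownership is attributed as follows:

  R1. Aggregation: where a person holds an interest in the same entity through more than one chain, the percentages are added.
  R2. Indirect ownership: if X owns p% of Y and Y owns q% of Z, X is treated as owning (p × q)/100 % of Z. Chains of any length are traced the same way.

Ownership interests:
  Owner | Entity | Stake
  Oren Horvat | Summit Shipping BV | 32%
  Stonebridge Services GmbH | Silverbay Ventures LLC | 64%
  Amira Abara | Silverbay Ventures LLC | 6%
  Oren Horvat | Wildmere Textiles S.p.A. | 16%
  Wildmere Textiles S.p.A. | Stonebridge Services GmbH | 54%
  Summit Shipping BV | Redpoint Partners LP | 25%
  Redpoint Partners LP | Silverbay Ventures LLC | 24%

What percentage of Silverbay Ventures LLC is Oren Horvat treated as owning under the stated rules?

Chain via Wildmere Textiles S.p.A. → Stonebridge Services GmbH (R2): 16% × 54% × 64% = 5.5296% of Silverbay Ventures LLC.
Chain via Summit Shipping BV → Redpoint Partners LP (R2): 32% × 25% × 24% = 1.92% of Silverbay Ventures LLC.
Aggregating (R1): 5.5296% + 1.92% = 7.4496%.

7.4496%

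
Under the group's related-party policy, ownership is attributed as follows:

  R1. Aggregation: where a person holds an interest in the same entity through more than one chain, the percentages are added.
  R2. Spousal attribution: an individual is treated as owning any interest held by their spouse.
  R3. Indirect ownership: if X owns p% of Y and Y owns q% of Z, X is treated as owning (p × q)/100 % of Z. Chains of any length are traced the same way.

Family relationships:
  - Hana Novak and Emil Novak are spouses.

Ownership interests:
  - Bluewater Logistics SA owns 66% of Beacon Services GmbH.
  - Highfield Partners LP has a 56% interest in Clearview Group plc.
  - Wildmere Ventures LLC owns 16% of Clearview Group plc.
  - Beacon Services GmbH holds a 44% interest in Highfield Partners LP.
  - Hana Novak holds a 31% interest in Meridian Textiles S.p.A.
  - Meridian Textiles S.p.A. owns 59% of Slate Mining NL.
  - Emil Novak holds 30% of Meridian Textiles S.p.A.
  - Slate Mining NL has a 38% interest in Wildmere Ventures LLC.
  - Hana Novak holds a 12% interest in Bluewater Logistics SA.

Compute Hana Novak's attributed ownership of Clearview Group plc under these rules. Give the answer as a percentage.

By spousal attribution (R2), Hana Novak is treated as also owning Emil Novak's interest in Meridian Textiles S.p.A, giving 31% + 30% = 61%.
Chain via Bluewater Logistics SA → Beacon Services GmbH → Highfield Partners LP (R3): 12% × 66% × 44% × 56% = 1.951488% of Clearview Group plc.
Chain via Meridian Textiles S.p.A. → Slate Mining NL → Wildmere Ventures LLC (R3): 61% × 59% × 38% × 16% = 2.188192% of Clearview Group plc.
Aggregating (R1): 1.951488% + 2.188192% = 4.13968%.

4.13968%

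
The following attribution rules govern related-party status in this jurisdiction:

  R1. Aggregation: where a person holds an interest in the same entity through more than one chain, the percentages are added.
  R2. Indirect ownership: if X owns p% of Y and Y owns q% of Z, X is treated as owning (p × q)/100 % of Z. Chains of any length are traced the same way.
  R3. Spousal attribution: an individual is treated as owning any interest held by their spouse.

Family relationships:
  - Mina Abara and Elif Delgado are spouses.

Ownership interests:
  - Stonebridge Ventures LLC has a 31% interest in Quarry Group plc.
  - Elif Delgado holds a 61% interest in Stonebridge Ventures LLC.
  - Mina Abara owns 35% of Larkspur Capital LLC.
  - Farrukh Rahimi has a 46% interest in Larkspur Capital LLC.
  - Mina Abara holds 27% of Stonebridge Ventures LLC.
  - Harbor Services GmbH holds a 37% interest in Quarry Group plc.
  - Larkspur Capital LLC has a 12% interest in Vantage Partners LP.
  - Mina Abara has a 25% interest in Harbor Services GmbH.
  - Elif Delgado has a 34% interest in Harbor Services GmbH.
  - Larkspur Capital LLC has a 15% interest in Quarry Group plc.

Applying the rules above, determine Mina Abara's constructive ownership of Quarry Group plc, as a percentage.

By spousal attribution (R3), Mina Abara is treated as also owning Elif Delgado's interest in Stonebridge Ventures LLC, giving 27% + 61% = 88%.
By spousal attribution (R3), Mina Abara is treated as also owning Elif Delgado's interest in Harbor Services GmbH, giving 25% + 34% = 59%.
Chain via Stonebridge Ventures LLC (R2): 88% × 31% = 27.28% of Quarry Group plc.
Chain via Larkspur Capital LLC (R2): 35% × 15% = 5.25% of Quarry Group plc.
Chain via Harbor Services GmbH (R2): 59% × 37% = 21.83% of Quarry Group plc.
Aggregating (R1): 27.28% + 5.25% + 21.83% = 54.36%.

54.36%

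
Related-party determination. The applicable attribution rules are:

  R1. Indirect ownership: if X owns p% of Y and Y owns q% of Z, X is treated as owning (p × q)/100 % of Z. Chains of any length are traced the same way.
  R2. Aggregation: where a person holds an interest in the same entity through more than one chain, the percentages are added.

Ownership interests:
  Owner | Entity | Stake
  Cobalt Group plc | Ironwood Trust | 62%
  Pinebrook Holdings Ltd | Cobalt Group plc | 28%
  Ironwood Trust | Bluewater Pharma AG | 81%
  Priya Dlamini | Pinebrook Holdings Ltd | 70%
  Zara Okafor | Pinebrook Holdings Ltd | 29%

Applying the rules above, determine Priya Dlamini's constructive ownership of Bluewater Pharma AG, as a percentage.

Chain via Pinebrook Holdings Ltd → Cobalt Group plc → Ironwood Trust (R1): 70% × 28% × 62% × 81% = 9.84312% of Bluewater Pharma AG.

9.84312%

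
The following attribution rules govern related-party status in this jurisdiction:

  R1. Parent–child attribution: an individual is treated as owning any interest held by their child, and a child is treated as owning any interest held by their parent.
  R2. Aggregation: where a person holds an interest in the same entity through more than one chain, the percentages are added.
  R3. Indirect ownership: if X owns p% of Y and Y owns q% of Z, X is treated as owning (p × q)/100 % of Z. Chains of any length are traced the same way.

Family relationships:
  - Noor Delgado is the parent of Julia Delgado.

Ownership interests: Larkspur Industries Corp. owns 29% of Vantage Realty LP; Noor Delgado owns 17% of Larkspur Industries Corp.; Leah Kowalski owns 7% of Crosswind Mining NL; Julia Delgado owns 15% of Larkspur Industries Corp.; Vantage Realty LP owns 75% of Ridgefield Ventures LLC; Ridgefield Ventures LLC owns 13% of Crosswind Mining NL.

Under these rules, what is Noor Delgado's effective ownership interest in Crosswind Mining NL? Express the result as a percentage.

By parent–child attribution (R1), Noor Delgado is treated as also owning Julia Delgado's interest in Larkspur Industries Corp, giving 17% + 15% = 32%.
Chain via Larkspur Industries Corp. → Vantage Realty LP → Ridgefield Ventures LLC (R3): 32% × 29% × 75% × 13% = 0.9048% of Crosswind Mining NL.

0.9048%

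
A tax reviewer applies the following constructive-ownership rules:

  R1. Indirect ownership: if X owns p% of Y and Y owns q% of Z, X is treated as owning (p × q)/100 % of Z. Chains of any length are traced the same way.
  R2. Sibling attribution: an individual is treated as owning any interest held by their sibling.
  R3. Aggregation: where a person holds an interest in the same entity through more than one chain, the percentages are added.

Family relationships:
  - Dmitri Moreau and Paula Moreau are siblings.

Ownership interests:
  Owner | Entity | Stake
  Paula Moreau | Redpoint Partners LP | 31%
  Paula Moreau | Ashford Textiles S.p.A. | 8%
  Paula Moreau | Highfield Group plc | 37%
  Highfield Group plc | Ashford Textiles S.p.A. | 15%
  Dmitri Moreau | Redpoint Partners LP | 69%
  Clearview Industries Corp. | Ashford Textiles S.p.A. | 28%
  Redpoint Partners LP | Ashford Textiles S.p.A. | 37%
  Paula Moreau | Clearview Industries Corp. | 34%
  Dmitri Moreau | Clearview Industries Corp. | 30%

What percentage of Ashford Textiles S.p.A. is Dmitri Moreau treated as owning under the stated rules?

By sibling attribution (R2), Dmitri Moreau is treated as also owning Paula Moreau's interest in Clearview Industries Corp, giving 30% + 34% = 64%.
By sibling attribution (R2), Dmitri Moreau is treated as also owning Paula Moreau's interest in Redpoint Partners LP, giving 69% + 31% = 100%.
By sibling attribution (R2), Dmitri Moreau is treated as owning Paula Moreau's 37% interest in Highfield Group plc.
By sibling attribution (R2), Dmitri Moreau is treated as owning Paula Moreau's 8% interest in Ashford Textiles S.p.A.
Chain via Clearview Industries Corp. (R1): 64% × 28% = 17.92% of Ashford Textiles S.p.A.
Chain via Redpoint Partners LP (R1): 100% × 37% = 37% of Ashford Textiles S.p.A.
Chain via Highfield Group plc (R1): 37% × 15% = 5.55% of Ashford Textiles S.p.A.
Direct interest in Ashford Textiles S.p.A: 8%.
Aggregating (R3): 17.92% + 37% + 5.55% + 8% = 68.47%.

68.47%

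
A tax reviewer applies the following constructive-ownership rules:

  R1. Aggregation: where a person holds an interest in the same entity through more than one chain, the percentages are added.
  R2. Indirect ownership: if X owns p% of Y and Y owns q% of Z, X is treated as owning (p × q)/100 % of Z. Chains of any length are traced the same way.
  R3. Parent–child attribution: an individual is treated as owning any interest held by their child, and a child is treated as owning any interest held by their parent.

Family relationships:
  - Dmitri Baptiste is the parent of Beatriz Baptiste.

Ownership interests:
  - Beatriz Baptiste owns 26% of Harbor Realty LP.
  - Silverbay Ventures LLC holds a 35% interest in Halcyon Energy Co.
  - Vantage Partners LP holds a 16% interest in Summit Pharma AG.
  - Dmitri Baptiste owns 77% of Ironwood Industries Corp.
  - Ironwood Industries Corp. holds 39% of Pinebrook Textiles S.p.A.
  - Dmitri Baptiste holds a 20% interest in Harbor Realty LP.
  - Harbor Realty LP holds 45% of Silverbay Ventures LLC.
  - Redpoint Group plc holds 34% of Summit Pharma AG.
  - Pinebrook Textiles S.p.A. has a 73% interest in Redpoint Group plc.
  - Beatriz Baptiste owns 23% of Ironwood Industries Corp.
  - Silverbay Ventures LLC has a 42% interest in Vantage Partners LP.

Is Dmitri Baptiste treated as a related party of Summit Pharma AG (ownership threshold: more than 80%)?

No

By parent–child attribution (R3), Dmitri Baptiste is treated as also owning Beatriz Baptiste's interest in Harbor Realty LP, giving 20% + 26% = 46%.
By parent–child attribution (R3), Dmitri Baptiste is treated as also owning Beatriz Baptiste's interest in Ironwood Industries Corp, giving 77% + 23% = 100%.
Chain via Harbor Realty LP → Silverbay Ventures LLC → Vantage Partners LP (R2): 46% × 45% × 42% × 16% = 1.39104% of Summit Pharma AG.
Chain via Ironwood Industries Corp. → Pinebrook Textiles S.p.A. → Redpoint Group plc (R2): 100% × 39% × 73% × 34% = 9.6798% of Summit Pharma AG.
Aggregating (R1): 1.39104% + 9.6798% = 11.07084%.
11.07084% does not exceed the 80% threshold, so Dmitri is not a related party to Summit Pharma AG.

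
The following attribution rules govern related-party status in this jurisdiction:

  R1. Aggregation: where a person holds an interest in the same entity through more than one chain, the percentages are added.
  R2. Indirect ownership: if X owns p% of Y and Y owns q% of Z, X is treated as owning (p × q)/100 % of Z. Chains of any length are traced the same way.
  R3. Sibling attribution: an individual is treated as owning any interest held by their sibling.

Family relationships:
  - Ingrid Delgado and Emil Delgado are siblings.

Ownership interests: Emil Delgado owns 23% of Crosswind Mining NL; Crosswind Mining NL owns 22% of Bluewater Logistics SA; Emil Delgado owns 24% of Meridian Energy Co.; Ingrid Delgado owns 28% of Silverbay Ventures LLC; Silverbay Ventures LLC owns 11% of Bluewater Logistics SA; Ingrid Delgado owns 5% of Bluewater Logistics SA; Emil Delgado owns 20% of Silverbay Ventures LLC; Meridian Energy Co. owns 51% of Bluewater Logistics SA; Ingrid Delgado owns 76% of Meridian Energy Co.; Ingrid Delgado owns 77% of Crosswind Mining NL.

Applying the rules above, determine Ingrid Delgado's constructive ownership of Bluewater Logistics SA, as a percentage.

By sibling attribution (R3), Ingrid Delgado is treated as also owning Emil Delgado's interest in Silverbay Ventures LLC, giving 28% + 20% = 48%.
By sibling attribution (R3), Ingrid Delgado is treated as also owning Emil Delgado's interest in Crosswind Mining NL, giving 77% + 23% = 100%.
By sibling attribution (R3), Ingrid Delgado is treated as also owning Emil Delgado's interest in Meridian Energy Co, giving 76% + 24% = 100%.
Chain via Silverbay Ventures LLC (R2): 48% × 11% = 5.28% of Bluewater Logistics SA.
Chain via Crosswind Mining NL (R2): 100% × 22% = 22% of Bluewater Logistics SA.
Chain via Meridian Energy Co. (R2): 100% × 51% = 51% of Bluewater Logistics SA.
Direct interest in Bluewater Logistics SA: 5%.
Aggregating (R1): 5.28% + 22% + 51% + 5% = 83.28%.

83.28%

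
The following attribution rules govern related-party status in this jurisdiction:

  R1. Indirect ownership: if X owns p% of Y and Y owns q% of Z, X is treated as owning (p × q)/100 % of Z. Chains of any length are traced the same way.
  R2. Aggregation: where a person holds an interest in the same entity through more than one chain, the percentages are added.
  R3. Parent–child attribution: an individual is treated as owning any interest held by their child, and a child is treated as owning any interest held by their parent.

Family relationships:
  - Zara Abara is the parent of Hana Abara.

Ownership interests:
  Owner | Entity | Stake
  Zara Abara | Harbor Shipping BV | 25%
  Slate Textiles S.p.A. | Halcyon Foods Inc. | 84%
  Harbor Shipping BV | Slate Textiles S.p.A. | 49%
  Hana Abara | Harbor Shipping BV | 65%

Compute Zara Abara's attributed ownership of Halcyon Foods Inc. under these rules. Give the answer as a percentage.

By parent–child attribution (R3), Zara Abara is treated as also owning Hana Abara's interest in Harbor Shipping BV, giving 25% + 65% = 90%.
Chain via Harbor Shipping BV → Slate Textiles S.p.A. (R1): 90% × 49% × 84% = 37.044% of Halcyon Foods Inc.

37.044%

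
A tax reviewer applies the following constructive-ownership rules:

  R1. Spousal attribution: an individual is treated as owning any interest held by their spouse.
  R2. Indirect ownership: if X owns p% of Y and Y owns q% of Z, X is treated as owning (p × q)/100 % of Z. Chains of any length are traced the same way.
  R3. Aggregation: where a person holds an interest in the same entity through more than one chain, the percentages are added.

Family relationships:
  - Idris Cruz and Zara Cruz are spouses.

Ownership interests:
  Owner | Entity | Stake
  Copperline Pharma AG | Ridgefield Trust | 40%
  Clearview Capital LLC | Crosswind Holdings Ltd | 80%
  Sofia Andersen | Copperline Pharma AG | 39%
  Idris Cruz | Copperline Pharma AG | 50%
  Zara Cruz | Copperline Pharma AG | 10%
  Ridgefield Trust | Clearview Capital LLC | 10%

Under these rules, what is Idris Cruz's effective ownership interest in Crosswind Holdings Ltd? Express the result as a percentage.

1.92%

By spousal attribution (R1), Idris Cruz is treated as also owning Zara Cruz's interest in Copperline Pharma AG, giving 50% + 10% = 60%.
Chain via Copperline Pharma AG → Ridgefield Trust → Clearview Capital LLC (R2): 60% × 40% × 10% × 80% = 1.92% of Crosswind Holdings Ltd.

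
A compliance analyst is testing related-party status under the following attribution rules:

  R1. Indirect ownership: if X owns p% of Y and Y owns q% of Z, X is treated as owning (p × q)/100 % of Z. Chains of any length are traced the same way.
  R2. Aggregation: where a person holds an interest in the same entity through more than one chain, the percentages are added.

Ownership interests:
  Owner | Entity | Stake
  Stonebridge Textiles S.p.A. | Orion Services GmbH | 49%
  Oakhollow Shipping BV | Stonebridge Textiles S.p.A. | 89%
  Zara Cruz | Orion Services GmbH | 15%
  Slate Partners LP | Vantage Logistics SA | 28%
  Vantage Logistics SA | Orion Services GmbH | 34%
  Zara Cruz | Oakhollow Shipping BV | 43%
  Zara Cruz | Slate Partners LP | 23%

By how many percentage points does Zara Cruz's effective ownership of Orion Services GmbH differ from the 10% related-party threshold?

25.9419

Chain via Slate Partners LP → Vantage Logistics SA (R1): 23% × 28% × 34% = 2.1896% of Orion Services GmbH.
Chain via Oakhollow Shipping BV → Stonebridge Textiles S.p.A. (R1): 43% × 89% × 49% = 18.7523% of Orion Services GmbH.
Direct interest in Orion Services GmbH: 15%.
Aggregating (R2): 2.1896% + 18.7523% + 15% = 35.9419%.
35.9419% exceeds the 10% threshold by 25.9419 percentage points.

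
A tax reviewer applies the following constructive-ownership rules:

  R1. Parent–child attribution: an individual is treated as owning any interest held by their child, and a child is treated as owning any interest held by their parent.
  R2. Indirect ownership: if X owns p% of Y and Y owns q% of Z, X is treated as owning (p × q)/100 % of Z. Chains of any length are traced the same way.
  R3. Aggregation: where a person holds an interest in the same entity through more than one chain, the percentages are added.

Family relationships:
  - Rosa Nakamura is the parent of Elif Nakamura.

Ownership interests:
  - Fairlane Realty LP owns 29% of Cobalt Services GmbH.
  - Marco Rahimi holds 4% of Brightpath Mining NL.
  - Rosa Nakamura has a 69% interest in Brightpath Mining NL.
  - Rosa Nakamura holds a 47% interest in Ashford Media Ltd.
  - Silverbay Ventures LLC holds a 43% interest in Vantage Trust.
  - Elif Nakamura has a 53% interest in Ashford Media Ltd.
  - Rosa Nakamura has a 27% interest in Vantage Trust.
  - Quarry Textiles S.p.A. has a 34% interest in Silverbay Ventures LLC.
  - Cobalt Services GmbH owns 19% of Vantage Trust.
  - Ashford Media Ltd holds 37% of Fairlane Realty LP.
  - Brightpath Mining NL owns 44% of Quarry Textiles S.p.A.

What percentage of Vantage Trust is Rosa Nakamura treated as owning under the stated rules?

By parent–child attribution (R1), Rosa Nakamura is treated as also owning Elif Nakamura's interest in Ashford Media Ltd, giving 47% + 53% = 100%.
Chain via Brightpath Mining NL → Quarry Textiles S.p.A. → Silverbay Ventures LLC (R2): 69% × 44% × 34% × 43% = 4.438632% of Vantage Trust.
Chain via Ashford Media Ltd → Fairlane Realty LP → Cobalt Services GmbH (R2): 100% × 37% × 29% × 19% = 2.0387% of Vantage Trust.
Direct interest in Vantage Trust: 27%.
Aggregating (R3): 4.438632% + 2.0387% + 27% = 33.477332%.

33.477332%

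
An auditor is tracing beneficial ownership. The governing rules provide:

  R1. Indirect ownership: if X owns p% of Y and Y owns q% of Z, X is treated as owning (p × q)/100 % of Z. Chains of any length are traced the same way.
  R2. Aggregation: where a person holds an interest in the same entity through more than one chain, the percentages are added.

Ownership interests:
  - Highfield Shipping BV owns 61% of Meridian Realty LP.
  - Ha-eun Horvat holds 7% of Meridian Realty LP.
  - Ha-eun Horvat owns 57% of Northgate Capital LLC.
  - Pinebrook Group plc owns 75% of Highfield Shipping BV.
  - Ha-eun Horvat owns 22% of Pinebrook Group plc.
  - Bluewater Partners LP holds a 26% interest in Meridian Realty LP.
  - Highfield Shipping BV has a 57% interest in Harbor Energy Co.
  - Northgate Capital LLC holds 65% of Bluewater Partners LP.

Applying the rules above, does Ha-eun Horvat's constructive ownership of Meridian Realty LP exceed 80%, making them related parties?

No

Chain via Pinebrook Group plc → Highfield Shipping BV (R1): 22% × 75% × 61% = 10.065% of Meridian Realty LP.
Chain via Northgate Capital LLC → Bluewater Partners LP (R1): 57% × 65% × 26% = 9.633% of Meridian Realty LP.
Direct interest in Meridian Realty LP: 7%.
Aggregating (R2): 10.065% + 9.633% + 7% = 26.698%.
26.698% does not exceed the 80% threshold, so Ha-eun is not a related party to Meridian Realty LP.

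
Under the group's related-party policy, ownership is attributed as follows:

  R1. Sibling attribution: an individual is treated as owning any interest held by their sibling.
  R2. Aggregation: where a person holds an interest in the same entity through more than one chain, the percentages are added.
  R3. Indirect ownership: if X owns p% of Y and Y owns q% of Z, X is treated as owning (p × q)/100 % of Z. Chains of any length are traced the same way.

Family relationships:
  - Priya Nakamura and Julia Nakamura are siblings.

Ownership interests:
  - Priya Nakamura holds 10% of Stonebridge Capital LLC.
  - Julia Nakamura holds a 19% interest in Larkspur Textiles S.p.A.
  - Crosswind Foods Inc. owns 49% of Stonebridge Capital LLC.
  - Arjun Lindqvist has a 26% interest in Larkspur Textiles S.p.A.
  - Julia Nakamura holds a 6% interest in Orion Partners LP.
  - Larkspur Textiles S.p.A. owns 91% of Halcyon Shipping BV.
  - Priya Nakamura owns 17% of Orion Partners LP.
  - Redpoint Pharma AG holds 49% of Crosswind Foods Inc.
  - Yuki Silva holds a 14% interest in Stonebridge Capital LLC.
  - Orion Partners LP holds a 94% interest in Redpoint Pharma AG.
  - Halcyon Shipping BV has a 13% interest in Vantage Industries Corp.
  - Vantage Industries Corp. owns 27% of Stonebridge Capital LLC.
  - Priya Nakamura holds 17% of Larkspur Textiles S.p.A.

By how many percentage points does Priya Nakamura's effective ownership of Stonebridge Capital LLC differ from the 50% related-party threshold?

33.659162

By sibling attribution (R1), Priya Nakamura is treated as also owning Julia Nakamura's interest in Orion Partners LP, giving 17% + 6% = 23%.
By sibling attribution (R1), Priya Nakamura is treated as also owning Julia Nakamura's interest in Larkspur Textiles S.p.A, giving 17% + 19% = 36%.
Chain via Orion Partners LP → Redpoint Pharma AG → Crosswind Foods Inc. (R3): 23% × 94% × 49% × 49% = 5.190962% of Stonebridge Capital LLC.
Chain via Larkspur Textiles S.p.A. → Halcyon Shipping BV → Vantage Industries Corp. (R3): 36% × 91% × 13% × 27% = 1.149876% of Stonebridge Capital LLC.
Direct interest in Stonebridge Capital LLC: 10%.
Aggregating (R2): 5.190962% + 1.149876% + 10% = 16.340838%.
16.340838% falls short of the 50% threshold by 33.659162 percentage points.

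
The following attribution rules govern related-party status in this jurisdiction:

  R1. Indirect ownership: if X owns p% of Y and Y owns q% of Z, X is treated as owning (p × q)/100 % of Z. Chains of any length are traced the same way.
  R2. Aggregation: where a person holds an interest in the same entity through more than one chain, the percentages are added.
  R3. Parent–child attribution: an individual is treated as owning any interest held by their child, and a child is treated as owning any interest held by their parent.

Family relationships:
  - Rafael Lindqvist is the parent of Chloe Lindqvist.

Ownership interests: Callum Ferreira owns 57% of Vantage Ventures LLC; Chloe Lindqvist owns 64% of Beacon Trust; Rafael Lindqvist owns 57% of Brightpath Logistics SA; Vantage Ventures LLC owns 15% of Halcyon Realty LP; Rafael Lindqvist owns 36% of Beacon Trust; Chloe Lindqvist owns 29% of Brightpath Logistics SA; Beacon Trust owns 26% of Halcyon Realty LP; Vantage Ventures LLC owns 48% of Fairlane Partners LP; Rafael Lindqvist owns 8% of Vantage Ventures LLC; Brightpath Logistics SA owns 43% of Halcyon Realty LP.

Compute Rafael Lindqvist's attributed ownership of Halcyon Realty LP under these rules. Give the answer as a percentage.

64.18%

By parent–child attribution (R3), Rafael Lindqvist is treated as also owning Chloe Lindqvist's interest in Beacon Trust, giving 36% + 64% = 100%.
By parent–child attribution (R3), Rafael Lindqvist is treated as also owning Chloe Lindqvist's interest in Brightpath Logistics SA, giving 57% + 29% = 86%.
Chain via Beacon Trust (R1): 100% × 26% = 26% of Halcyon Realty LP.
Chain via Brightpath Logistics SA (R1): 86% × 43% = 36.98% of Halcyon Realty LP.
Chain via Vantage Ventures LLC (R1): 8% × 15% = 1.2% of Halcyon Realty LP.
Aggregating (R2): 26% + 36.98% + 1.2% = 64.18%.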